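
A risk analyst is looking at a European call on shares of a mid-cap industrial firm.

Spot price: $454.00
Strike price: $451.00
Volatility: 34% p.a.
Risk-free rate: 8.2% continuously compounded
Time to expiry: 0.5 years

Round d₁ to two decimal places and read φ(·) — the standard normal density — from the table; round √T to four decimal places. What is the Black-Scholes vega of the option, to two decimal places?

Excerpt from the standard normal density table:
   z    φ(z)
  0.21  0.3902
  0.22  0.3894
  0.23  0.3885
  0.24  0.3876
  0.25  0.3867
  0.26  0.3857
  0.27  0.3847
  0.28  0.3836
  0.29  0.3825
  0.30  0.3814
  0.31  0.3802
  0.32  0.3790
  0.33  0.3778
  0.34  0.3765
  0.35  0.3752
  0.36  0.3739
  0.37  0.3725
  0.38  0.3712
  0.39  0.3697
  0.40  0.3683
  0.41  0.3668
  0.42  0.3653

σ√T = 0.34 × 0.7071 = 0.2404
ln(S/K) + (r + σ²/2)T = ln(454/451) + (0.082 + 0.34²/2)·0.5 = 0.0066 + 0.0699 = 0.0765
d₁ = 0.0765 / 0.2404 = 0.3183 → 0.32
√T = √0.5 = 0.7071
φ(d₁) = φ(0.32) = 0.3790
vega = S·φ(d₁)·√T = 454·0.3790·0.7071 = 121.6679

121.67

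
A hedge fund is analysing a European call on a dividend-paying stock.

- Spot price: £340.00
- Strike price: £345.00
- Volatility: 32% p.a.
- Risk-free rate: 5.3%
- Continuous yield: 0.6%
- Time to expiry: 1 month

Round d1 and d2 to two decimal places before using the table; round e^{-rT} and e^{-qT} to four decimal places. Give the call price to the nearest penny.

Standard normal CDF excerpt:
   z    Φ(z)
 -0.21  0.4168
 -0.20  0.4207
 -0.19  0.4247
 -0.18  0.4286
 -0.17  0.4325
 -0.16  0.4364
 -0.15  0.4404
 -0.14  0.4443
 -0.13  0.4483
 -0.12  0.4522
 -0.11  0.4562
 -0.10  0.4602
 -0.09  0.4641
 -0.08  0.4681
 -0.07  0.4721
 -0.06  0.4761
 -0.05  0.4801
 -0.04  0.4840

σ√T = 0.32·√0.08333 = 0.0924
ln(S/K) + (r − q + σ²/2)T = ln(340/345) + (0.053 − 0.006 + 0.32²/2)·0.08333 = -0.0146 + 0.0082 = -0.0064
d₁ = -0.0064 / 0.0924 = -0.0694 ⇒ -0.07
d₂ = d₁ − σ√T = -0.0694 − 0.0924 = -0.1618 ⇒ -0.16
e^(−qT) = e^(−0.006·0.08333) = 0.9995;  e^(−rT) = e^(−0.053·0.08333) = 0.9956
N(d₁) = N(-0.07) = 0.4721;  N(d₂) = N(-0.16) = 0.4364
C = 340·0.9995·0.4721 − 345·0.9956·0.4364 = 160.4337 − 149.8955 = 10.5382

£10.54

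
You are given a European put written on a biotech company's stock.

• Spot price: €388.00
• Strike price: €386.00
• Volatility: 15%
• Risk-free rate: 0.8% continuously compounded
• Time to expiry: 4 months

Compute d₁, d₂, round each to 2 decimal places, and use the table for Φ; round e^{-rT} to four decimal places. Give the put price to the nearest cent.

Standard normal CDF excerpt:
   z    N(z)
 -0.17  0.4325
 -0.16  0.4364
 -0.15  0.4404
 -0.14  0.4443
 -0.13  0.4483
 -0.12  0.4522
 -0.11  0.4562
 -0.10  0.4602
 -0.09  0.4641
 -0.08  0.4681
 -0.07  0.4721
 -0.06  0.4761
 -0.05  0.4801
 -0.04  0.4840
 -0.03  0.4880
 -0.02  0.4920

T = 0.3333;  σ√T = 0.0866
d₁ = [ln(388/386) + (0.008 + 0.15²/2)·0.3333] / 0.0866 = [0.0052 + 0.0064] / 0.0866 = 0.1338 which rounds to 0.13
d₂ = d₁ − σ√T = 0.1338 − 0.0866 = 0.0472 which rounds to 0.05
e^(−rT) = e^(−0.008·0.3333) = 0.9973
P = 386·0.9973·N(-0.05) − 388·N(-0.13) = 386·0.9973·0.4801 − 388·0.4483 = 184.8182 − 173.9404 = 10.8778

€10.88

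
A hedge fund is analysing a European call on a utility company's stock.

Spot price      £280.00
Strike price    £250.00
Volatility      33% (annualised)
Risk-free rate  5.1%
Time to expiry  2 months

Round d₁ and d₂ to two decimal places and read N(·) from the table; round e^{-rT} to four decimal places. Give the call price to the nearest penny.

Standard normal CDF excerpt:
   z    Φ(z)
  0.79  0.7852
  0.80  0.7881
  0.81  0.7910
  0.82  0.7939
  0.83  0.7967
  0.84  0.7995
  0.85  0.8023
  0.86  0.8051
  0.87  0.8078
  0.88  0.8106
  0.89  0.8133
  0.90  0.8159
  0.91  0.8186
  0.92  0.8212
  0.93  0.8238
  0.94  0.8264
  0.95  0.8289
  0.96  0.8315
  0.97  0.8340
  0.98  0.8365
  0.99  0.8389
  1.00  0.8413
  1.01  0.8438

£35.34

σ√T = 0.33 × 0.4082 = 0.1347
d₁ = [ln(280/250) + (0.051 + 0.33²/2)·0.1667] / 0.1347 = [0.1133 + 0.0176] / 0.1347 = 0.9717 → 0.97
d₂ = d₁ − σ√T = 0.9717 − 0.1347 = 0.8369 → 0.84
exp(−rT) = exp(−0.051·0.1667) = 0.9915
C = 280·N(0.97) − 250·0.9915·N(0.84) = 280·0.8340 − 250·0.9915·0.7995 = 233.5200 − 198.1761 = 35.3439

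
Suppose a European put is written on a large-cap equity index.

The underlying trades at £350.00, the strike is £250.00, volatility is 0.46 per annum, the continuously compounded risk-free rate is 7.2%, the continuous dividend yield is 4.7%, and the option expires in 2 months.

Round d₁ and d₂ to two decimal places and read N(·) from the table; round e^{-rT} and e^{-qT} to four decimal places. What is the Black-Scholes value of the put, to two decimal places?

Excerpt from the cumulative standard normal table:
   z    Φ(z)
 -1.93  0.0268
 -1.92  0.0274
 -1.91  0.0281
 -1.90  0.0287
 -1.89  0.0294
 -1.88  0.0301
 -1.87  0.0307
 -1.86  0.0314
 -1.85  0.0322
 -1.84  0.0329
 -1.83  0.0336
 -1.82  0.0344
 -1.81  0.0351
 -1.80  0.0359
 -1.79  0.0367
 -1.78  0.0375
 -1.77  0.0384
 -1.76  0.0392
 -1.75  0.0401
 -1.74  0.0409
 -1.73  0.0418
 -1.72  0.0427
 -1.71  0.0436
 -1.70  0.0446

σ√T = 0.46·√0.1667 = 0.1878
d₁ = [ln(350/250) + (0.072 − 0.047 + 0.46²/2)·0.1667] / 0.1878 = [0.3365 + 0.0218] / 0.1878 = 1.9078 which rounds to 1.91
d₂ = d₁ − σ√T = 1.9078 − 0.1878 = 1.7200 which rounds to 1.72
e^(−qT) = e^(−0.047·0.1667) = 0.9922;  e^(−rT) = e^(−0.072·0.1667) = 0.9881
N(−d₂) = N(-1.72) = 0.0427;  N(−d₁) = N(-1.91) = 0.0281
P = 250·0.9881·0.0427 − 350·0.9922·0.0281 = 10.5480 − 9.7583 = 0.7897

£0.79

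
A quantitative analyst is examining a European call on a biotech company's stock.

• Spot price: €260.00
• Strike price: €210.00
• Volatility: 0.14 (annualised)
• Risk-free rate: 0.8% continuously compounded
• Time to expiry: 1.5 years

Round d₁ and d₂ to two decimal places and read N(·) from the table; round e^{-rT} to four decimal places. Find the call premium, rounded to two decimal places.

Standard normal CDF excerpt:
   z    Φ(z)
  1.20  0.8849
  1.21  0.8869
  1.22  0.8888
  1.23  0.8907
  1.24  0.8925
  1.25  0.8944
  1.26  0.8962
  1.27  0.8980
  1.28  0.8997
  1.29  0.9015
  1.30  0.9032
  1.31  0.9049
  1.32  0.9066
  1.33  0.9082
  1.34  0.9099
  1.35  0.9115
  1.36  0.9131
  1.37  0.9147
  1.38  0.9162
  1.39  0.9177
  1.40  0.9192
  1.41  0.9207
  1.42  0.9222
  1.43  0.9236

€54.17

σ√T = 0.14 × 1.2247 = 0.1715
ln(S/K) + (r + σ²/2)T = ln(260/210) + (0.008 + 0.14²/2)·1.5 = 0.2136 + 0.0267 = 0.2403
d₁ = 0.2403 / 0.1715 = 1.4013 ≈ 1.40
d₂ = d₁ − σ√T = 1.4013 − 0.1715 = 1.2298 ≈ 1.23
e^(−rT) = e^(−0.008·1.5) = 0.9881
N(d₁) = N(1.40) = 0.9192;  N(d₂) = N(1.23) = 0.8907
C = 260·0.9192 − 210·0.9881·0.8907 = 238.9920 − 184.8211 = 54.1709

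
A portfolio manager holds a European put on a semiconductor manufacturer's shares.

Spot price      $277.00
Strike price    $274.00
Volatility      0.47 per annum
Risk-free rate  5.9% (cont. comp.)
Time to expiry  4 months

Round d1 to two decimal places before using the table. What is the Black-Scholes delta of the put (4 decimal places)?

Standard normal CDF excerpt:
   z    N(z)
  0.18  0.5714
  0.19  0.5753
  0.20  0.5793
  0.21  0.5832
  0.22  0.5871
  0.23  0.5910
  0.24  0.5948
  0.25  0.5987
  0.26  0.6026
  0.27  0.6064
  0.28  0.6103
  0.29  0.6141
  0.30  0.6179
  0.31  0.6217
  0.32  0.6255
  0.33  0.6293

σ√T = 0.47·√0.3333 = 0.2714
d₁ = [ln(277/274) + (0.059 + 0.47²/2)·0.3333] / 0.2714 = [0.0109 + 0.0565] / 0.2714 = 0.2483 ≈ 0.25
N(d₁) = N(0.25) = 0.5987
Δ_put = N(d₁) − 1 = 0.5987 − 1 = -0.4013

-0.4013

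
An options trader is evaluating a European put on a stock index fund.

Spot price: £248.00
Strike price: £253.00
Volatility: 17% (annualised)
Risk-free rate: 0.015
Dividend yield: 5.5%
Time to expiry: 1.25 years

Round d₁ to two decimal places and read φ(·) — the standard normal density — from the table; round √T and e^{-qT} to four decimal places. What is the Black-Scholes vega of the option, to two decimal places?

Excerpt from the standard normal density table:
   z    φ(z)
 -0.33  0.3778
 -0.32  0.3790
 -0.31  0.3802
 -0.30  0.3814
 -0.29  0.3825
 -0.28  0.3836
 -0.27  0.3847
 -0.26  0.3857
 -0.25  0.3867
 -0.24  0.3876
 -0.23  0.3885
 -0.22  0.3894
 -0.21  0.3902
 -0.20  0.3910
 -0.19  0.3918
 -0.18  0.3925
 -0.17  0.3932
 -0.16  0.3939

99.58

T = 1.25;  σ√T = 0.1901
d₁ = [ln(248/253) + (0.015 − 0.055 + ½·0.17²)·1.25] / (σ√T) = (-0.0200 − 0.0319) / 0.1901 = -0.2731 ⇒ -0.27
√T = √1.25 = 1.1180
φ(d₁) = φ(-0.27) = 0.3847
exp(−qT) = exp(−0.055·1.25) = 0.9336
vega = S·exp(−qT)·φ(d₁)·√T = 248·0.9336·0.3847·1.1180 = 99.5810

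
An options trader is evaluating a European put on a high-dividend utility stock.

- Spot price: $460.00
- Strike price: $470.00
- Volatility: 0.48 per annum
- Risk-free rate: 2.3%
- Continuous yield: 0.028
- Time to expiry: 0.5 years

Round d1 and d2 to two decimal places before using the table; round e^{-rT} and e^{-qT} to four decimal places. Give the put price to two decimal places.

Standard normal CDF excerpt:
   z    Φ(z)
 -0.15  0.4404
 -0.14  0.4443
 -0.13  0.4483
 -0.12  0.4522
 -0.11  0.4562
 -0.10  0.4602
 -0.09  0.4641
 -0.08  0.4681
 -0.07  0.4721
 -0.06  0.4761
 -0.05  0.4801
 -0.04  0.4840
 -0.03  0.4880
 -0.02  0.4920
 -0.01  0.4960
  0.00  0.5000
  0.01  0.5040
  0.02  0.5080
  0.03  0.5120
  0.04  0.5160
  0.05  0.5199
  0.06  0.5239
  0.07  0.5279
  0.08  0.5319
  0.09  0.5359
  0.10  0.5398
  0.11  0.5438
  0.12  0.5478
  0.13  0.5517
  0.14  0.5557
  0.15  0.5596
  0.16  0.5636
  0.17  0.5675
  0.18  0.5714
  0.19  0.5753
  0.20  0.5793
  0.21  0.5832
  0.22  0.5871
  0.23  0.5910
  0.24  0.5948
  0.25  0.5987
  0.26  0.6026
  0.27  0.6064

σ√T = 0.48·√0.5 = 0.3394
d₁ = [ln(460/470) + (0.023 − 0.028 + 0.48²/2)·0.5] / 0.3394 = [-0.0215 + 0.0551] / 0.3394 = 0.0990 ⇒ 0.10
d₂ = d₁ − σ√T = 0.0990 − 0.3394 = -0.2404 ⇒ -0.24
exp(−qT) = exp(−0.028·0.5) = 0.9861;  exp(−rT) = exp(−0.023·0.5) = 0.9886
N(−d₂) = N(0.24) = 0.5948;  N(−d₁) = N(-0.10) = 0.4602
P = 470·0.9886·0.5948 − 460·0.9861·0.4602 = 276.3691 − 208.7495 = 67.6196

$67.62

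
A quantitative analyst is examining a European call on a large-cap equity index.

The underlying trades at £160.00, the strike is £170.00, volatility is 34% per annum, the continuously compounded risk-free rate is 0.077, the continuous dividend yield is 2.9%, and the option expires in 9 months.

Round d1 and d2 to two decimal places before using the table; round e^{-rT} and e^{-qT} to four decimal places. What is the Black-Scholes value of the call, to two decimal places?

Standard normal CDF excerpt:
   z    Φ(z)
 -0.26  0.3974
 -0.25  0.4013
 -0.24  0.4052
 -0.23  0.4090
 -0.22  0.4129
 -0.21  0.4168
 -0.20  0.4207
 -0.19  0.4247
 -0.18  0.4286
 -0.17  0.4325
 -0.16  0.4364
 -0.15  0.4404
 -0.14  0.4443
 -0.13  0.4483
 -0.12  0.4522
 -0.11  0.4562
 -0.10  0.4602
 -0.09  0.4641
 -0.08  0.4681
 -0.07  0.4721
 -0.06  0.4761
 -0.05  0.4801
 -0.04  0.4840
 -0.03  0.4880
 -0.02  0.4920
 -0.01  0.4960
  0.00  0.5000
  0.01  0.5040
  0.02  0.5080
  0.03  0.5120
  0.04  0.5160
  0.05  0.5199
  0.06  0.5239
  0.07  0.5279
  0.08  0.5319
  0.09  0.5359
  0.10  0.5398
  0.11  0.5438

σ√T = 0.34 × 0.8660 = 0.2944
d₁ = [ln(160/170) + (0.077 − 0.029 + 0.34²/2)·0.75] / 0.2944 = [-0.0606 + 0.0794] / 0.2944 = 0.0636 ⇒ 0.06
d₂ = d₁ − σ√T = 0.0636 − 0.2944 = -0.2309 ⇒ -0.23
exp(−qT) = exp(−0.029·0.75) = 0.9785;  exp(−rT) = exp(−0.077·0.75) = 0.9439
N(d₁) = N(0.06) = 0.5239;  N(d₂) = N(-0.23) = 0.4090
C = 160·0.9785·0.5239 − 170·0.9439·0.4090 = 82.0218 − 65.6294 = 16.3924

£16.39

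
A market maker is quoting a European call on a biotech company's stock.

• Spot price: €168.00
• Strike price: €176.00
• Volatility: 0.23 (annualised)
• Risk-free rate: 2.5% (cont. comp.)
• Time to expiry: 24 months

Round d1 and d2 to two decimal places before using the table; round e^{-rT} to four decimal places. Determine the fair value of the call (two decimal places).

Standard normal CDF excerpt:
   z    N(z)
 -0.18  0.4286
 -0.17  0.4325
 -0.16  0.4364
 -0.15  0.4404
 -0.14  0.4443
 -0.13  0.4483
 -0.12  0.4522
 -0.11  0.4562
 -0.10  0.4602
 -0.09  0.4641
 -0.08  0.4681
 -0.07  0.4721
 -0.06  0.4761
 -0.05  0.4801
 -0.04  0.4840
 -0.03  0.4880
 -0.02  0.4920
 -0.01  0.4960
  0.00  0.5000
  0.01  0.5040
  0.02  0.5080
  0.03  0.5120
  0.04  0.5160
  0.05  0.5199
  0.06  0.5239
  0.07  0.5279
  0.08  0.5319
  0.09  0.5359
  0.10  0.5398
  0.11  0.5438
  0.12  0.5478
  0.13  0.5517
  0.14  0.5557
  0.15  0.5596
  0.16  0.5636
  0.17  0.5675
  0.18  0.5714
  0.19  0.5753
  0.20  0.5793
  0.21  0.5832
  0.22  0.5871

T = 2;  σ√T = 0.3253
d₁ = [ln(168/176) + (0.025 + 0.23²/2)·2] / 0.3253 = [-0.0465 + 0.1029] / 0.3253 = 0.1733 → 0.17
d₂ = d₁ − σ√T = 0.1733 − 0.3253 = -0.1519 → -0.15
exp(−rT) = exp(−0.025·2) = 0.9512
N(d₁) = N(0.17) = 0.5675;  N(d₂) = N(-0.15) = 0.4404
C = 168·0.5675 − 176·0.9512·0.4404 = 95.3400 − 73.7279 = 21.6121

€21.61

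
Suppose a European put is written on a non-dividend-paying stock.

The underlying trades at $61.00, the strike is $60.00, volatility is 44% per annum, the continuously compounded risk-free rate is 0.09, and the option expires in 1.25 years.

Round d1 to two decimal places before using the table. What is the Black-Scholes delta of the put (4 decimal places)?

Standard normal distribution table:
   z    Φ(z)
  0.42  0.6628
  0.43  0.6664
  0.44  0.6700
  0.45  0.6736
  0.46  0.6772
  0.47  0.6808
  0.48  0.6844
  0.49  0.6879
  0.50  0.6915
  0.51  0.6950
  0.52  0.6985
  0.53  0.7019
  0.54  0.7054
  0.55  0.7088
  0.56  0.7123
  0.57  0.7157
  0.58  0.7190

σ√T = 0.44·√1.25 = 0.4919
d₁ = [ln(61/60) + (0.09 + 0.44²/2)·1.25] / 0.4919 = [0.0165 + 0.2335] / 0.4919 = 0.5083 ⇒ 0.51
N(d₁) = N(0.51) = 0.6950
Δ_put = N(d₁) − 1 = 0.6950 − 1 = -0.3050

-0.3050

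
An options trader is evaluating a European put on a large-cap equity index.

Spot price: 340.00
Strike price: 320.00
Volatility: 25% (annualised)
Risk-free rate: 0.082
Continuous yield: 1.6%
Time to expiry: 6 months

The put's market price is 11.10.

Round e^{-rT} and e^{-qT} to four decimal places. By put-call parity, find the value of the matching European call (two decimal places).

e^(−qT) = e^(−0.016·0.5) = 0.9920;  e^(−rT) = e^(−0.082·0.5) = 0.9598
Put-call parity: C − P = S·e^(−qT) − K·e^(−rT) = 340·0.9920 − 320·0.9598 = 337.2800 − 307.1360 = 30.1440
C = P + (C − P) = 11.10 + (30.1440) = 41.2440

41.24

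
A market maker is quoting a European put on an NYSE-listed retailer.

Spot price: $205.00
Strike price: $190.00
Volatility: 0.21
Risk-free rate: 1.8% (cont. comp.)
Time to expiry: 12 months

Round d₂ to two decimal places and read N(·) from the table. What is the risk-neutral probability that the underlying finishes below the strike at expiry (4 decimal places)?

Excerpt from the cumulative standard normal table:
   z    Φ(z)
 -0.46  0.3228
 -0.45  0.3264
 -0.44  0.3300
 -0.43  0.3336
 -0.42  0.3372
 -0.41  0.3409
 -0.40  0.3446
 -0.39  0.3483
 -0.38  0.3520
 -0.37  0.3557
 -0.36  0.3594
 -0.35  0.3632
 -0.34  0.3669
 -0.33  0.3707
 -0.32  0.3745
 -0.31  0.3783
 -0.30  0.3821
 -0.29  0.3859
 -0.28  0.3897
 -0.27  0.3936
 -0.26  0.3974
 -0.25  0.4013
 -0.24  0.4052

T = 1;  σ√T = 0.2100
d₁ = [ln(205/190) + (0.018 + 0.21²/2)·1] / 0.2100 = [0.0760 + 0.0400] / 0.2100 = 0.5526 → 0.55
d₂ = d₁ − σ√T = 0.5526 − 0.2100 = 0.3426 → 0.34
Risk-neutral Pr[S_T < K] = N(−d₂) = N(-0.34) = 0.3669

0.3669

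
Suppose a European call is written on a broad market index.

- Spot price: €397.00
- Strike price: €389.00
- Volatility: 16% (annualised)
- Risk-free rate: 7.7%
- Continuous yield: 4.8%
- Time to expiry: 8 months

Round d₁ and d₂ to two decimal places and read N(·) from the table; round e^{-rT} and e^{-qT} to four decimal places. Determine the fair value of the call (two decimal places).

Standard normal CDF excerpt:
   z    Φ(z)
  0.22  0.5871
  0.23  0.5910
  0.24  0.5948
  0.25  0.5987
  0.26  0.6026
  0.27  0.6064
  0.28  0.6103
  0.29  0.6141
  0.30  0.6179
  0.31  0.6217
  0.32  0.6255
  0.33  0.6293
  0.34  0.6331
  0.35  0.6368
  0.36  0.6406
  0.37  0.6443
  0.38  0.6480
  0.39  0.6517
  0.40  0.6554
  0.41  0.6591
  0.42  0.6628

σ√T = 0.16 × 0.8165 = 0.1306
ln(S/K) + (r − q + σ²/2)T = ln(397/389) + (0.077 − 0.048 + 0.16²/2)·0.6667 = 0.0204 + 0.0279 = 0.0482
d₁ = 0.0482 / 0.1306 = 0.3691 → 0.37
d₂ = d₁ − σ√T = 0.3691 − 0.1306 = 0.2385 → 0.24
e^(−qT) = e^(−0.048·0.6667) = 0.9685;  e^(−rT) = e^(−0.077·0.6667) = 0.9500
C = 397·0.9685·N(0.37) − 389·0.9500·N(0.24) = 397·0.9685·0.6443 − 389·0.9500·0.5948 = 247.7298 − 219.8083 = 27.9215

€27.92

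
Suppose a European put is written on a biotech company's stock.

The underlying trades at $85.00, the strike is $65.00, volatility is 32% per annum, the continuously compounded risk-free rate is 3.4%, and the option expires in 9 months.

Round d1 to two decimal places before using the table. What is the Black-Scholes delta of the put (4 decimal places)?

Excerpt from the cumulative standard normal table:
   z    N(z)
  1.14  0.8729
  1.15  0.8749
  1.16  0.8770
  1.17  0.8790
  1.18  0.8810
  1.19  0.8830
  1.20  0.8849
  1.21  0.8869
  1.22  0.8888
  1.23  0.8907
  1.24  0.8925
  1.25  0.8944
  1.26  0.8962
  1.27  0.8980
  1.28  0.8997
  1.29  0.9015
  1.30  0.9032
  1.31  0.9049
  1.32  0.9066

-0.1151

σ√T = 0.32 × 0.8660 = 0.2771
d₁ = [ln(85/65) + (0.034 + ½·0.32²)·0.75] / (σ√T) = (0.2683 + 0.0639) / 0.2771 = 1.1986 ⇒ 1.20
N(d₁) = N(1.20) = 0.8849
Δ_put = N(d₁) − 1 = 0.8849 − 1 = -0.1151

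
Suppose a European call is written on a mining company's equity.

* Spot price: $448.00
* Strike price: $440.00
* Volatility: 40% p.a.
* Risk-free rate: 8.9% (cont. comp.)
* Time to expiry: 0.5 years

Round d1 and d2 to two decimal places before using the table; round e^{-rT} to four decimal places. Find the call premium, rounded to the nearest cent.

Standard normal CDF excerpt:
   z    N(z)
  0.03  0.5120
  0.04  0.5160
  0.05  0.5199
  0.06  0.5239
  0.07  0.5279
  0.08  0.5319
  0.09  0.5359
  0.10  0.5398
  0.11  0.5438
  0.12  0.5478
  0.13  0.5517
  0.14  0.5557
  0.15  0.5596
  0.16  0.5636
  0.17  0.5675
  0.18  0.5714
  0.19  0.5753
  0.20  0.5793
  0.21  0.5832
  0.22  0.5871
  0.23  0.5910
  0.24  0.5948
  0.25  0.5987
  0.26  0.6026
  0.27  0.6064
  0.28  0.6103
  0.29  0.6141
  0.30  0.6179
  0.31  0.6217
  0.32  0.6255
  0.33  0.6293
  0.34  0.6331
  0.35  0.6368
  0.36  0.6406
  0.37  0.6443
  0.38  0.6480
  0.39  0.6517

$63.13

σ√T = 0.4·√0.5 = 0.2828
d₁ = [ln(448/440) + (0.089 + 0.4²/2)·0.5] / 0.2828 = [0.0180 + 0.0845] / 0.2828 = 0.3625 ⇒ 0.36
d₂ = d₁ − σ√T = 0.3625 − 0.2828 = 0.0796 ⇒ 0.08
e^(−rT) = e^(−0.089·0.5) = 0.9565
C = 448·N(0.36) − 440·0.9565·N(0.08) = 448·0.6406 − 440·0.9565·0.5319 = 286.9888 − 223.8554 = 63.1334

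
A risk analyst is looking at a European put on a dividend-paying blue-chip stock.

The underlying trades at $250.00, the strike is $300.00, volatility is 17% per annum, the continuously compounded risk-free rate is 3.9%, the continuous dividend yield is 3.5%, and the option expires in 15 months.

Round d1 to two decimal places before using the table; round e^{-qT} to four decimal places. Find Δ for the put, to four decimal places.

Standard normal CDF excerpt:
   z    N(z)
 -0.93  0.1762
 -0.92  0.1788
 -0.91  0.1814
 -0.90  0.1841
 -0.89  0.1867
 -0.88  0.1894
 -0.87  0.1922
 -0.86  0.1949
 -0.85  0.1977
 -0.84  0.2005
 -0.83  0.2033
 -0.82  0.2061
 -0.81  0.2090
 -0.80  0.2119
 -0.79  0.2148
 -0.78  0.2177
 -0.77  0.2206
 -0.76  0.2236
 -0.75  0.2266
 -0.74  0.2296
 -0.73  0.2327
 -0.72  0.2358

-0.7653

σ√T = 0.17·√1.25 = 0.1901
ln(S/K) + (r − q + σ²/2)T = ln(250/300) + (0.039 − 0.035 + 0.17²/2)·1.25 = -0.1823 + 0.0231 = -0.1593
d₁ = -0.1593 / 0.1901 = -0.8379 which rounds to -0.84
N(d₁) = N(-0.84) = 0.2005
Δ_put = exp(−qT)·(N(d₁) − 1) = 0.9572·(0.2005 − 1) = -0.7653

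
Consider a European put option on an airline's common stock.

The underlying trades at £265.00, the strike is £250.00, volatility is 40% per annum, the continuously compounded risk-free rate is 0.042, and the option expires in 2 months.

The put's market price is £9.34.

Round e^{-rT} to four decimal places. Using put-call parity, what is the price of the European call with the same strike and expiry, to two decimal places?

£26.09

exp(−rT) = exp(−0.042·0.1667) = 0.9930
Put-call parity: C − P = S − K·e^(−rT) = 265 − 250·0.9930 = 265 − 248.2500 = 16.7500
C = P + (C − P) = 9.34 + (16.7500) = 26.0900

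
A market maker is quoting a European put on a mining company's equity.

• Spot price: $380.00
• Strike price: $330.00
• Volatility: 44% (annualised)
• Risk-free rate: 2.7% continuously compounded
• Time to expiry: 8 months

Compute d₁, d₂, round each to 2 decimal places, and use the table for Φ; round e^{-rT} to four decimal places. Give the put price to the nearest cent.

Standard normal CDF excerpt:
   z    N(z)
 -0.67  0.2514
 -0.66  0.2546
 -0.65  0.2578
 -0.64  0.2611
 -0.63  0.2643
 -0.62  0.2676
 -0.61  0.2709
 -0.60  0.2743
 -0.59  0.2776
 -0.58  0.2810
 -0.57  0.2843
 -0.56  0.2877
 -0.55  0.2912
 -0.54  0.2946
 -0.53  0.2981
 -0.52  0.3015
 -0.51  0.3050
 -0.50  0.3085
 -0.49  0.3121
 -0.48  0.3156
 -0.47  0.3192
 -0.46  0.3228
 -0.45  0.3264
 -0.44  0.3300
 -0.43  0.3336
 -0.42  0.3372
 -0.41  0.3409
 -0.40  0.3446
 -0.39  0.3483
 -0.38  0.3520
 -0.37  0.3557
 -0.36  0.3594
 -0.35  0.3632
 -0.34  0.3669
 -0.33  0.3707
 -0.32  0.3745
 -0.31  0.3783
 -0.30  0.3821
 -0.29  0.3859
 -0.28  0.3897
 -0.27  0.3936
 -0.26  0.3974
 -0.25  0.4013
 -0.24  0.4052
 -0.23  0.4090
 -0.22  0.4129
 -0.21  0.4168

$27.12

T = 0.6667;  σ√T = 0.3593
d₁ = [ln(380/330) + (0.027 + 0.44²/2)·0.6667] / 0.3593 = [0.1411 + 0.0825] / 0.3593 = 0.6224 ≈ 0.62
d₂ = d₁ − σ√T = 0.6224 − 0.3593 = 0.2632 ≈ 0.26
exp(−rT) = exp(−0.027·0.6667) = 0.9822
N(−d₂) = N(-0.26) = 0.3974;  N(−d₁) = N(-0.62) = 0.2676
P = 330·0.9822·0.3974 − 380·0.2676 = 128.8077 − 101.6880 = 27.1197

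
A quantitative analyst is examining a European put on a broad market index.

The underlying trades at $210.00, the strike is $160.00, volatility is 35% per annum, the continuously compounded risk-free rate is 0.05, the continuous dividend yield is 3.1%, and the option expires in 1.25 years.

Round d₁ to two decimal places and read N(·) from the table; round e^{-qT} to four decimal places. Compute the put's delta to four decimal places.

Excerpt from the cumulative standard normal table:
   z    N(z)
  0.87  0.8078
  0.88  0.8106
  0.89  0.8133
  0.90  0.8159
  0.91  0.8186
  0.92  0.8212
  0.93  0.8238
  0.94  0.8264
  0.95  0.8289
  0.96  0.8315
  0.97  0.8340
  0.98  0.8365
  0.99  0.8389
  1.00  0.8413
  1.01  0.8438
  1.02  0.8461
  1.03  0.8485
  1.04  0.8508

-0.1646

T = 1.25;  σ√T = 0.3913
ln(S/K) + (r − q + σ²/2)T = ln(210/160) + (0.05 − 0.031 + 0.35²/2)·1.25 = 0.2719 + 0.1003 = 0.3722
d₁ = 0.3722 / 0.3913 = 0.9513 → 0.95
N(d₁) = N(0.95) = 0.8289
Δ_put = exp(−qT)·(N(d₁) − 1) = 0.9620·(0.8289 − 1) = -0.1646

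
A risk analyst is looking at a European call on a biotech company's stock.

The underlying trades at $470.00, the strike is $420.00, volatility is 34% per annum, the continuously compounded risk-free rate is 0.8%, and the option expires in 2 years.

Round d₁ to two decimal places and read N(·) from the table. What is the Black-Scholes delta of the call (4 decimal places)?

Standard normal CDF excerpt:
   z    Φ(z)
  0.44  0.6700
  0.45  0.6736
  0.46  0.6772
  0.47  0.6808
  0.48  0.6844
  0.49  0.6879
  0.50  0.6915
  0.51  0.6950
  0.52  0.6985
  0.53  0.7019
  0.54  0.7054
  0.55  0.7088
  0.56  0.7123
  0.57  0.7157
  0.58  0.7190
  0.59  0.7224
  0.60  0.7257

T = 2;  σ√T = 0.4808
d₁ = [ln(470/420) + (0.008 + 0.34²/2)·2] / 0.4808 = [0.1125 + 0.1316] / 0.4808 = 0.5076 → 0.51
N(d₁) = N(0.51) = 0.6950
Δ_call = N(d₁) = 0.6950

0.6950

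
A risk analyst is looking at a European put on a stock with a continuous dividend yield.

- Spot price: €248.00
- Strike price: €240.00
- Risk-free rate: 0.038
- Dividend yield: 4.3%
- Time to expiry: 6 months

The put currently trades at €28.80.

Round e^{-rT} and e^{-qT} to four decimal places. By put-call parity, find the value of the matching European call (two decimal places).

€36.03

e^(−qT) = e^(−0.043·0.5) = 0.9787;  e^(−rT) = e^(−0.038·0.5) = 0.9812
Put-call parity: C − P = S·e^(−qT) − K·e^(−rT) = 248·0.9787 − 240·0.9812 = 242.7176 − 235.4880 = 7.2296
C = P + (C − P) = 28.80 + (7.2296) = 36.0296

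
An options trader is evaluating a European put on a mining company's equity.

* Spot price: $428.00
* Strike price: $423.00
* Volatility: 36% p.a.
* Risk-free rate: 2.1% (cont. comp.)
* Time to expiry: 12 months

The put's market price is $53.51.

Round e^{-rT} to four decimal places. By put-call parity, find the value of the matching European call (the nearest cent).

exp(−rT) = exp(−0.021·1) = 0.9792
Put-call parity: C − P = S − K·e^(−rT) = 428 − 423·0.9792 = 428 − 414.2016 = 13.7984
C = P + (C − P) = 53.51 + (13.7984) = 67.3084

$67.31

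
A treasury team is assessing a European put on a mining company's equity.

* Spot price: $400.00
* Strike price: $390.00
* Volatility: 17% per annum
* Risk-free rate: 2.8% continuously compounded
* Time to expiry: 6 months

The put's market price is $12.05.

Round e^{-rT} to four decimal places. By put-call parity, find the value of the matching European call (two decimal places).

$27.47

exp(−rT) = exp(−0.028·0.5) = 0.9861
Put-call parity: C − P = S − K·e^(−rT) = 400 − 390·0.9861 = 400 − 384.5790 = 15.4210
C = P + (C − P) = 12.05 + (15.4210) = 27.4710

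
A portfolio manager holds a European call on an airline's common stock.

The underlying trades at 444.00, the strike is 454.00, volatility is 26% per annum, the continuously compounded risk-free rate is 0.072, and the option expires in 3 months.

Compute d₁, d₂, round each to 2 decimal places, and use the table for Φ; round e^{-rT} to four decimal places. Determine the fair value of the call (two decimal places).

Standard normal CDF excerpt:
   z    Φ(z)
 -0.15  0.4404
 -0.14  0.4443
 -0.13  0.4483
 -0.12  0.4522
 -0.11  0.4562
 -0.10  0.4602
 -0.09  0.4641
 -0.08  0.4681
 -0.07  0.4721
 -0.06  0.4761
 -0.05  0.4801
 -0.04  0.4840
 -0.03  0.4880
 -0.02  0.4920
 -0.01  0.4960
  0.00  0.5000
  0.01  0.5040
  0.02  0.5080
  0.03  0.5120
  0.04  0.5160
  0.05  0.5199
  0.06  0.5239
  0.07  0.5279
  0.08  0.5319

22.12

T = 0.25;  σ√T = 0.1300
d₁ = [ln(444/454) + (0.072 + 0.26²/2)·0.25] / 0.1300 = [-0.0223 + 0.0265] / 0.1300 = 0.0321 which rounds to 0.03
d₂ = d₁ − σ√T = 0.0321 − 0.1300 = -0.0979 which rounds to -0.10
e^(−rT) = e^(−0.072·0.25) = 0.9822
N(d₁) = N(0.03) = 0.5120;  N(d₂) = N(-0.10) = 0.4602
C = 444·0.5120 − 454·0.9822·0.4602 = 227.3280 − 205.2118 = 22.1162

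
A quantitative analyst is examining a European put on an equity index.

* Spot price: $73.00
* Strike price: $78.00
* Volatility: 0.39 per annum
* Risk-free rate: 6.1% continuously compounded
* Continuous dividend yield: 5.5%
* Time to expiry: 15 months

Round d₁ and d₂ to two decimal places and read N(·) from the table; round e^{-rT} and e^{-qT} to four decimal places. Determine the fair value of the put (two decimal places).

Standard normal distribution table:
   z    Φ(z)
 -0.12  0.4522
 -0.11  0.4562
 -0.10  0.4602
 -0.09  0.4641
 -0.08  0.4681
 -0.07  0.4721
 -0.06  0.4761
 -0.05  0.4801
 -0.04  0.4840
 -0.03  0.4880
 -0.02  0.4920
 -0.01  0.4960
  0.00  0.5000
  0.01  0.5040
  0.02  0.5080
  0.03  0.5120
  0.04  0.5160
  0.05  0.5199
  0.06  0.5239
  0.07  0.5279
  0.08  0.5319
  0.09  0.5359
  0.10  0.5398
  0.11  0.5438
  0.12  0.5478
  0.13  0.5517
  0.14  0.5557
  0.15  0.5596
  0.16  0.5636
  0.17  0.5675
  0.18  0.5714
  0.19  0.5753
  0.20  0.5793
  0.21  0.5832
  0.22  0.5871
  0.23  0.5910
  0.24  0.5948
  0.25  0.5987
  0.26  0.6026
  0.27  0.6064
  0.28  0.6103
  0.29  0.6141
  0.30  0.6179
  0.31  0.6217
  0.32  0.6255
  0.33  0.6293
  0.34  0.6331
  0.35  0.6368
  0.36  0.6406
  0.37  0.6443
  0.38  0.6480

$14.12

σ√T = 0.39·√1.25 = 0.4360
d₁ = [ln(73/78) + (0.061 − 0.055 + 0.39²/2)·1.25] / 0.4360 = [-0.0662 + 0.1026] / 0.4360 = 0.0833 ≈ 0.08
d₂ = d₁ − σ√T = 0.0833 − 0.4360 = -0.3528 ≈ -0.35
e^(−qT) = e^(−0.055·1.25) = 0.9336;  e^(−rT) = e^(−0.061·1.25) = 0.9266
N(−d₂) = N(0.35) = 0.6368;  N(−d₁) = N(-0.08) = 0.4681
P = 78·0.9266·0.6368 − 73·0.9336·0.4681 = 46.0246 − 31.9023 = 14.1223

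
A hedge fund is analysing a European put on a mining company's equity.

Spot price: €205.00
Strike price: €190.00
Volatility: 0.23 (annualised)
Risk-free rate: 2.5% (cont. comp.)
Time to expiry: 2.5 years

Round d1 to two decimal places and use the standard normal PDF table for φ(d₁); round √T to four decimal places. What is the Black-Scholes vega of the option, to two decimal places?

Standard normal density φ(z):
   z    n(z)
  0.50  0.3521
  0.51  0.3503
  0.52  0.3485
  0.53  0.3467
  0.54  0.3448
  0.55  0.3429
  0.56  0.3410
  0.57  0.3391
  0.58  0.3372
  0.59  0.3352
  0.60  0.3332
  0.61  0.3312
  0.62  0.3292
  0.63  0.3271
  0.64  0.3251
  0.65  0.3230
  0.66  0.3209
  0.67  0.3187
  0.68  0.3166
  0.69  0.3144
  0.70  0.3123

110.53

T = 2.5;  σ√T = 0.3637
d₁ = [ln(205/190) + (0.025 + 0.23²/2)·2.5] / 0.3637 = [0.0760 + 0.1286] / 0.3637 = 0.5626 → 0.56
√T = √2.5 = 1.5811
φ(d₁) = φ(0.56) = 0.3410
vega = S·φ(d₁)·√T = 205·0.3410·1.5811 = 110.5268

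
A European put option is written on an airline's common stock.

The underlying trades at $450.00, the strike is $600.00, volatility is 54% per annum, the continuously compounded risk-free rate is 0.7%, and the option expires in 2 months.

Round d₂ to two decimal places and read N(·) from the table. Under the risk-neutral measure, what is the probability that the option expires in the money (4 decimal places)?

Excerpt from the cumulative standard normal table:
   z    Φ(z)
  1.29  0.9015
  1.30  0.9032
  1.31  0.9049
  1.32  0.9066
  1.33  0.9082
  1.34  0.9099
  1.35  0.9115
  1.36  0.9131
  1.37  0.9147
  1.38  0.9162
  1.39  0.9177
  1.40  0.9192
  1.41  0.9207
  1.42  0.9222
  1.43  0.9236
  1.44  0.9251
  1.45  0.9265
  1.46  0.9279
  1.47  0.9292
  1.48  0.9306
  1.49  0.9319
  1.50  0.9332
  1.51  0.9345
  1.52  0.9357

0.9207

σ√T = 0.54 × 0.4082 = 0.2205
d₁ = [ln(450/600) + (0.007 + 0.54²/2)·0.1667] / 0.2205 = [-0.2877 + 0.0255] / 0.2205 = -1.1894 which rounds to -1.19
d₂ = d₁ − σ√T = -1.1894 − 0.2205 = -1.4099 which rounds to -1.41
Pr(exercise) under Q = N(−d₂) = N(1.41) = 0.9207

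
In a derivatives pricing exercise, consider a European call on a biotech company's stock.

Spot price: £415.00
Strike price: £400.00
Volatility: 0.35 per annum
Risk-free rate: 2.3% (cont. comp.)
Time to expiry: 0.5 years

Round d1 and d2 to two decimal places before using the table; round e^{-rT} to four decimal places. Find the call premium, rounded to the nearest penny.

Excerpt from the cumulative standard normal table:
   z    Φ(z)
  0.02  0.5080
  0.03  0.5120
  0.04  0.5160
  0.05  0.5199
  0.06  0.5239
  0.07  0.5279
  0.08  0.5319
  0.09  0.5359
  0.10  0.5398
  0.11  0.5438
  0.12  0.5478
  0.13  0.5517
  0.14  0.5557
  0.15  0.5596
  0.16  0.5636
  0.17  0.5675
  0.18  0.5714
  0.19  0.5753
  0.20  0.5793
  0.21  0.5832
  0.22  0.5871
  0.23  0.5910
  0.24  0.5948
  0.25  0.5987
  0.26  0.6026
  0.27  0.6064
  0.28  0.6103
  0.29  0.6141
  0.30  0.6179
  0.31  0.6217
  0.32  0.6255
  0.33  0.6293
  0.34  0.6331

£50.83

σ√T = 0.35 × 0.7071 = 0.2475
d₁ = [ln(415/400) + (0.023 + 0.35²/2)·0.5] / 0.2475 = [0.0368 + 0.0421] / 0.2475 = 0.3190 ≈ 0.32
d₂ = d₁ − σ√T = 0.3190 − 0.2475 = 0.0715 ≈ 0.07
exp(−rT) = exp(−0.023·0.5) = 0.9886
N(d₁) = N(0.32) = 0.6255;  N(d₂) = N(0.07) = 0.5279
C = 415·0.6255 − 400·0.9886·0.5279 = 259.5825 − 208.7528 = 50.8297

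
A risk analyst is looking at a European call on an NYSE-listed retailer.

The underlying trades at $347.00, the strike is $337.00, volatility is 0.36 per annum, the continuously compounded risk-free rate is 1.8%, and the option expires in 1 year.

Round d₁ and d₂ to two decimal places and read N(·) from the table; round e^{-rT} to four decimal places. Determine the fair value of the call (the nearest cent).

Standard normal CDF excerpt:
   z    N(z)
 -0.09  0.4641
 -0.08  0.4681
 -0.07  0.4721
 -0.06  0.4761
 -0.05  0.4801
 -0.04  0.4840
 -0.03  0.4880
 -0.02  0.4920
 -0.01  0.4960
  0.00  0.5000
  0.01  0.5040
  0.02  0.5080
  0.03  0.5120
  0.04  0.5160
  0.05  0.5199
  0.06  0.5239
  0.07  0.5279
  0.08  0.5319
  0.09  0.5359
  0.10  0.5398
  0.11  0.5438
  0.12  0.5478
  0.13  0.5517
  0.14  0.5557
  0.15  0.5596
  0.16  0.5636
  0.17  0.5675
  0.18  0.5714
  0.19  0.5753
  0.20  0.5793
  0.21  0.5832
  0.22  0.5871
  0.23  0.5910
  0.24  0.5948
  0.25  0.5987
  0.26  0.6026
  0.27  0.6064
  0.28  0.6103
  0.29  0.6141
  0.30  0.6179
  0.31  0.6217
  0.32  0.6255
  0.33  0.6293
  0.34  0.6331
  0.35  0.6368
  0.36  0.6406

$56.82

T = 1;  σ√T = 0.3600
d₁ = [ln(347/337) + (0.018 + 0.36²/2)·1] / 0.3600 = [0.0292 + 0.0828] / 0.3600 = 0.3112 → 0.31
d₂ = d₁ − σ√T = 0.3112 − 0.3600 = -0.0488 → -0.05
exp(−rT) = exp(−0.018·1) = 0.9822
N(d₁) = N(0.31) = 0.6217;  N(d₂) = N(-0.05) = 0.4801
C = 347·0.6217 − 337·0.9822·0.4801 = 215.7299 − 158.9138 = 56.8161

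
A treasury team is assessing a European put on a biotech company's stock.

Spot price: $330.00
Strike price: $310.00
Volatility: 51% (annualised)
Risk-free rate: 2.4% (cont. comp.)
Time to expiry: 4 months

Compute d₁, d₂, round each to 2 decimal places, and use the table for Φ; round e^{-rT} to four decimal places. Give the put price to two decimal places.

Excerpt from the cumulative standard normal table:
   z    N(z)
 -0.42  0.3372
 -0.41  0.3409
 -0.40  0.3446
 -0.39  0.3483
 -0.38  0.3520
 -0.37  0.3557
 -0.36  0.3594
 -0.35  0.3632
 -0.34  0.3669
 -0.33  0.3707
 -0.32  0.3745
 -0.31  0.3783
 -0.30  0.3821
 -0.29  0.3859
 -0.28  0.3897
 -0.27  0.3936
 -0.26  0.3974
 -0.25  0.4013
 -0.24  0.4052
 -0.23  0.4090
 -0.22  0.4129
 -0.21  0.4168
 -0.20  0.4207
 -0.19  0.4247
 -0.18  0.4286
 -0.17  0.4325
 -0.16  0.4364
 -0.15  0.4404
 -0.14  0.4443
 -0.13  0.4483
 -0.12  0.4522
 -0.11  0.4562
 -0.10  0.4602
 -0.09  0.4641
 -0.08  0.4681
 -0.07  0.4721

$27.78

σ√T = 0.51·√0.3333 = 0.2944
d₁ = [ln(330/310) + (0.024 + 0.51²/2)·0.3333] / 0.2944 = [0.0625 + 0.0513] / 0.2944 = 0.3867 ⇒ 0.39
d₂ = d₁ − σ√T = 0.3867 − 0.2944 = 0.0923 ⇒ 0.09
exp(−rT) = exp(−0.024·0.3333) = 0.9920
N(−d₂) = N(-0.09) = 0.4641;  N(−d₁) = N(-0.39) = 0.3483
P = 310·0.9920·0.4641 − 330·0.3483 = 142.7200 − 114.9390 = 27.7810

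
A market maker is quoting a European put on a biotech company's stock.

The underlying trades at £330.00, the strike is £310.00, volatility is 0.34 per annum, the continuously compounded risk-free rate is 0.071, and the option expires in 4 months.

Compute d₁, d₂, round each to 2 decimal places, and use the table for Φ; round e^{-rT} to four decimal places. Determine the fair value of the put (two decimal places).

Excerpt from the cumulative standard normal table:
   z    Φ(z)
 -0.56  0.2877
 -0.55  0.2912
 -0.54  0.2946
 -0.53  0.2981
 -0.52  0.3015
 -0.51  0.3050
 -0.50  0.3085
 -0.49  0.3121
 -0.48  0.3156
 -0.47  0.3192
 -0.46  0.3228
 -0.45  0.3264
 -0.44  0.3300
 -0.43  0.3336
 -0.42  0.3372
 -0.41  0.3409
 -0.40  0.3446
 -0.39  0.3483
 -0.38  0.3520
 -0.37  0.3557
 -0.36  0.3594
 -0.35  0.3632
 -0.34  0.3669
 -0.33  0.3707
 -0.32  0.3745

£13.86

σ√T = 0.34 × 0.5774 = 0.1963
d₁ = [ln(330/310) + (0.071 + 0.34²/2)·0.3333] / 0.1963 = [0.0625 + 0.0429] / 0.1963 = 0.5372 ⇒ 0.54
d₂ = d₁ − σ√T = 0.5372 − 0.1963 = 0.3409 ⇒ 0.34
exp(−rT) = exp(−0.071·0.3333) = 0.9766
N(−d₂) = N(-0.34) = 0.3669;  N(−d₁) = N(-0.54) = 0.2946
P = 310·0.9766·0.3669 − 330·0.2946 = 111.0775 − 97.2180 = 13.8595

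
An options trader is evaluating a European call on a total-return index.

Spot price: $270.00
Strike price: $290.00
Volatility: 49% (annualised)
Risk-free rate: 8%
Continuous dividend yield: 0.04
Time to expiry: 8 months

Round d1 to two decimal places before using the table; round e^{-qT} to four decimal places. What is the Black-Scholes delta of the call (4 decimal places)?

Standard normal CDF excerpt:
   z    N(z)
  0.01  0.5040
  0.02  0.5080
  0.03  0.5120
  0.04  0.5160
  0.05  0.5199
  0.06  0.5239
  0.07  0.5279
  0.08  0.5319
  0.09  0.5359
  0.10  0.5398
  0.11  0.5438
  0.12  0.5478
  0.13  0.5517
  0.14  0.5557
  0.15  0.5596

0.5218

T = 0.6667;  σ√T = 0.4001
ln(S/K) + (r − q + σ²/2)T = ln(270/290) + (0.08 − 0.04 + 0.49²/2)·0.6667 = -0.0715 + 0.1067 = 0.0352
d₁ = 0.0352 / 0.4001 = 0.0881 ≈ 0.09
N(d₁) = N(0.09) = 0.5359
Δ_call = e^(−qT)·N(d₁) = 0.9737·0.5359 = 0.5218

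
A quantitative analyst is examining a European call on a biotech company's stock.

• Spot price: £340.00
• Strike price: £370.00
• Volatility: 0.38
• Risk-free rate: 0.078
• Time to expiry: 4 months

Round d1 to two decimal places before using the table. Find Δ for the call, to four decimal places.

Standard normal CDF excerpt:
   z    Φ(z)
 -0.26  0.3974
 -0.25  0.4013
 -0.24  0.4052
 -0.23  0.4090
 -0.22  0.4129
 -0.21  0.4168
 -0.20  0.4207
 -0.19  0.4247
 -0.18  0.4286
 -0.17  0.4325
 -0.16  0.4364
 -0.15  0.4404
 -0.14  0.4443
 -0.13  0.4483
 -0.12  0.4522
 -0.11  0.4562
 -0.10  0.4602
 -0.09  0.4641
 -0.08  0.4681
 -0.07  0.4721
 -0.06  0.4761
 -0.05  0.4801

σ√T = 0.38 × 0.5774 = 0.2194
d₁ = [ln(340/370) + (0.078 + ½·0.38²)·0.3333] / (σ√T) = (-0.0846 + 0.0501) / 0.2194 = -0.1572 → -0.16
N(d₁) = N(-0.16) = 0.4364
Δ_call = N(d₁) = 0.4364

0.4364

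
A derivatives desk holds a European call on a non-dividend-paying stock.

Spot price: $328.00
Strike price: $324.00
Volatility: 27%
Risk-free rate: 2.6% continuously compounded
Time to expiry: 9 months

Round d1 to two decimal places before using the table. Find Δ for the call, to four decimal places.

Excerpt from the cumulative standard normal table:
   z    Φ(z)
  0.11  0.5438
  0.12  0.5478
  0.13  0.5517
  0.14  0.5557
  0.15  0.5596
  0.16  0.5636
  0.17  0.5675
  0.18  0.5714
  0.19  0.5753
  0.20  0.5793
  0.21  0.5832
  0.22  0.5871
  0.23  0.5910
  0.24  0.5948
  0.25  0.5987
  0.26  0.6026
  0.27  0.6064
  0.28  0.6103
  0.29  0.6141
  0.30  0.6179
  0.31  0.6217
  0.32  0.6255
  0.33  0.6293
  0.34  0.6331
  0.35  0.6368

σ√T = 0.27 × 0.8660 = 0.2338
ln(S/K) + (r + σ²/2)T = ln(328/324) + (0.026 + 0.27²/2)·0.75 = 0.0123 + 0.0468 = 0.0591
d₁ = 0.0591 / 0.2338 = 0.2528 ⇒ 0.25
N(d₁) = N(0.25) = 0.5987
Δ_call = N(d₁) = 0.5987

0.5987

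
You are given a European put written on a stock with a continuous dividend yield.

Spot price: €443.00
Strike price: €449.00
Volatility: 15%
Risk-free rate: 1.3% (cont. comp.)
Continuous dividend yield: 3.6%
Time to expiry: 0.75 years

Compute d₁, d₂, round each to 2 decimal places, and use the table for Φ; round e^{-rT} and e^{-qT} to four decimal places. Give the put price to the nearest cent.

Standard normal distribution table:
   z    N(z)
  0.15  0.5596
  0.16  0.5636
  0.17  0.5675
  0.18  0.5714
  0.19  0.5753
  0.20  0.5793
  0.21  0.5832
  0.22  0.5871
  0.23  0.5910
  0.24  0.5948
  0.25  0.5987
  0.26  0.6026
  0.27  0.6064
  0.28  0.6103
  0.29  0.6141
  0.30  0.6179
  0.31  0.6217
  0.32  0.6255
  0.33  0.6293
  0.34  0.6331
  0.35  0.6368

€30.03

T = 0.75;  σ√T = 0.1299
d₁ = [ln(443/449) + (0.013 − 0.036 + 0.15²/2)·0.75] / 0.1299 = [-0.0135 − 0.0088] / 0.1299 = -0.1714 → -0.17
d₂ = d₁ − σ√T = -0.1714 − 0.1299 = -0.3013 → -0.30
e^(−qT) = e^(−0.036·0.75) = 0.9734;  e^(−rT) = e^(−0.013·0.75) = 0.9903
N(−d₂) = N(0.30) = 0.6179;  N(−d₁) = N(0.17) = 0.5675
P = 449·0.9903·0.6179 − 443·0.9734·0.5675 = 274.7460 − 244.7152 = 30.0308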